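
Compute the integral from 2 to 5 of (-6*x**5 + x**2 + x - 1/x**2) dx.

-77559/5

By the power rule, an antiderivative is F(x) = -x**6 + x**3/3 + x**2/2 + 1/x.
Then F(5) - F(2) = (-467119/30) - (-353/6) = -77559/5.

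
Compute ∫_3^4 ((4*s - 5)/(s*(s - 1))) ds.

Factor the denominator: s**2 - s = s(s - 1).
Partial fractions: (4*s - 5)/(s*(s - 1)) = 5/s - 1/(s - 1).
An antiderivative is F(s) = 5*log(s) - log(s - 1).
Then F(4) - F(3) = (-log(3) + 10*log(2)) - (-log(2) + 5*log(3)) = -6*log(3) + 11*log(2).

-6*log(3) + 11*log(2)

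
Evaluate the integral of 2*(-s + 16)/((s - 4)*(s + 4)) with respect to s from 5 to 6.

-5*log(5) - 2*log(2) + 10*log(3)

Factor the denominator: s**2 - 16 = (s + 4)(s - 4).
Partial fractions: 2*(-s + 16)/((s - 4)*(s + 4)) = -5/(s + 4) + 3/(s - 4).
An antiderivative is F(s) = 3*log(s - 4) - 5*log(s + 4).
Then F(6) - F(5) = (-5*log(5) - 2*log(2)) - (-10*log(3)) = -5*log(5) - 2*log(2) + 10*log(3).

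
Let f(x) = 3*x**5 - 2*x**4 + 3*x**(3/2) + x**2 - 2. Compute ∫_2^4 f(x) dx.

25084/15 - 24*sqrt(2)/5

By the power rule, an antiderivative is F(x) = x**6/2 + 6*x**(5/2)/5 - 2*x**5/5 + x**3/3 - 2*x.
Then F(4) - F(2) = (25352/15) - (24*sqrt(2)/5 + 268/15) = 25084/15 - 24*sqrt(2)/5.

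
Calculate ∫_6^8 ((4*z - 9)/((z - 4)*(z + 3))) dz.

-6*log(3) + log(2) + 3*log(11)

Factor the denominator: z**2 - z - 12 = (z + 3)(z - 4).
Partial fractions: (4*z - 9)/((z - 4)*(z + 3)) = 3/(z + 3) + 1/(z - 4).
An antiderivative is F(z) = log(z - 4) + 3*log(z + 3).
Then F(8) - F(6) = (2*log(2) + 3*log(11)) - (log(2) + 6*log(3)) = -6*log(3) + log(2) + 3*log(11).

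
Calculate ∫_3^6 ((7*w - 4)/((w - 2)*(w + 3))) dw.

Factor the denominator: w**2 + w - 6 = (w + 3)(w - 2).
Partial fractions: (7*w - 4)/((w - 2)*(w + 3)) = 5/(w + 3) + 2/(w - 2).
An antiderivative is F(w) = 2*log(w - 2) + 5*log(w + 3).
Then F(6) - F(3) = (4*log(2) + 10*log(3)) - (5*log(2) + 5*log(3)) = -log(2) + 5*log(3).

-log(2) + 5*log(3)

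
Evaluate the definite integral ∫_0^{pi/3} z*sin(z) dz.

Integrate by parts once (u = z, dv = sin(z) dz).
An antiderivative is F(z) = -z*cos(z) + sin(z).
Then F(pi/3) - F(0) = (-pi/6 + sqrt(3)/2) - (0) = -pi/6 + sqrt(3)/2.

-pi/6 + sqrt(3)/2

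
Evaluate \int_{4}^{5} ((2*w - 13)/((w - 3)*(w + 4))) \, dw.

Factor the denominator: w**2 + w - 12 = (w + 4)(w - 3).
Partial fractions: (2*w - 13)/((w - 3)*(w + 4)) = 3/(w + 4) - 1/(w - 3).
An antiderivative is F(w) = -log(w - 3) + 3*log(w + 4).
Then F(5) - F(4) = (-log(2) + 6*log(3)) - (9*log(2)) = -10*log(2) + 6*log(3).

-10*log(2) + 6*log(3)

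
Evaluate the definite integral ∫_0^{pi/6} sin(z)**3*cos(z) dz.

1/64

Let u = sin(z), so du = cos(z) dz. When z = 0, u = 0; when z = pi/6, u = 1/2.
The integral becomes ∫ u**3 du from 0 to 1/2, with antiderivative u**4/4.
Back in z: F(z) = sin(z)**4/4.
Then F(pi/6) - F(0) = (1/64) - (0) = 1/64.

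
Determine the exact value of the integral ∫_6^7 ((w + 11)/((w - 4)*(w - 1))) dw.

-9*log(2) + log(3) + 4*log(5)

Factor the denominator: w**2 - 5*w + 4 = (w - 1)(w - 4).
Partial fractions: (w + 11)/((w - 4)*(w - 1)) = -4/(w - 1) + 5/(w - 4).
An antiderivative is F(w) = 5*log(w - 4) - 4*log(w - 1).
Then F(7) - F(6) = (log(3/16)) - (-4*log(5) + 5*log(2)) = -9*log(2) + log(3) + 4*log(5).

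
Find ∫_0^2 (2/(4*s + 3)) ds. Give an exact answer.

An antiderivative is F(s) = log(4*s + 3)/2.
Then F(2) - F(0) = (log(11)/2) - (log(3)/2) = -log(3)/2 + log(11)/2.

-log(3)/2 + log(11)/2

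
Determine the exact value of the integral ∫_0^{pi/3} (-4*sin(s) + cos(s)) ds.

-2 + sqrt(3)/2

An antiderivative is F(s) = sin(s) + 4*cos(s).
Then F(pi/3) - F(0) = (sqrt(3)/2 + 2) - (4) = -2 + sqrt(3)/2.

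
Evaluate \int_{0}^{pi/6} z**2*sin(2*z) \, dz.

Integrate by parts twice (u = z^2, dv = sin(2*z) dz).
An antiderivative is F(z) = -z**2*cos(2*z)/2 + z*sin(2*z)/2 + cos(2*z)/4.
Then F(pi/6) - F(0) = (-pi**2/144 + 1/8 + sqrt(3)*pi/24) - (1/4) = -1/8 - pi**2/144 + sqrt(3)*pi/24.

-1/8 - pi**2/144 + sqrt(3)*pi/24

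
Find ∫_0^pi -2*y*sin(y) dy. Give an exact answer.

-2*pi

Integrate by parts once (u = y, dv = -2*sin(y) dy).
An antiderivative is F(y) = 2*y*cos(y) - 2*sin(y).
Then F(pi) - F(0) = (-2*pi) - (0) = -2*pi.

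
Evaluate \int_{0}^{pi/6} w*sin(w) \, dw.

-sqrt(3)*pi/12 + 1/2

Integrate by parts once (u = w, dv = sin(w) dw).
An antiderivative is F(w) = -w*cos(w) + sin(w).
Then F(pi/6) - F(0) = (-sqrt(3)*pi/12 + 1/2) - (0) = -sqrt(3)*pi/12 + 1/2.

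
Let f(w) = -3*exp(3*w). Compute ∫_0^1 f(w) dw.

An antiderivative is F(w) = -exp(3*w).
Then F(1) - F(0) = (-exp(3)) - (-1) = 1 - exp(3).

1 - exp(3)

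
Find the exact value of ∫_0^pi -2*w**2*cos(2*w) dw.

-pi

Integrate by parts twice (u = w^2, dv = -2*cos(2*w) dw).
An antiderivative is F(w) = -w**2*sin(2*w) - w*cos(2*w) + sin(2*w)/2.
Then F(pi) - F(0) = (-pi) - (0) = -pi.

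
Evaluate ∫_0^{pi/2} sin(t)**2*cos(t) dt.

1/3

Let u = sin(t), so du = cos(t) dt. When t = 0, u = 0; when t = pi/2, u = 1.
The integral becomes ∫ u**2 du from 0 to 1, with antiderivative u**3/3.
Back in t: F(t) = sin(t)**3/3.
Then F(pi/2) - F(0) = (1/3) - (0) = 1/3.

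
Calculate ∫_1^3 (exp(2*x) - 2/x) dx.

An antiderivative is F(x) = exp(2*x)/2 - 2*log(x).
Then F(3) - F(1) = (-log(9) + exp(6)/2) - (exp(2)/2) = -exp(2)/2 - log(9) + exp(6)/2.

-exp(2)/2 - log(9) + exp(6)/2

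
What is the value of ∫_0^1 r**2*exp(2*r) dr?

Integrate by parts twice (u = r^2, dv = exp(2*r) dr).
An antiderivative is F(r) = (2*r**2 - 2*r + 1)*exp(2*r)/4.
Then F(1) - F(0) = (exp(2)/4) - (1/4) = -1/4 + exp(2)/4.

-1/4 + exp(2)/4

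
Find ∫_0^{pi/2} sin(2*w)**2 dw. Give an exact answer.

Use the identity sin^2(2*w) = (1 - cos(4*w))/2.
An antiderivative is F(w) = w/2 - sin(4*w)/8.
Then F(pi/2) - F(0) = (pi/4) - (0) = pi/4.

pi/4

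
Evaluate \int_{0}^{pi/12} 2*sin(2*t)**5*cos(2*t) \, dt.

1/384

Let u = sin(2*t), so du = 2*cos(2*t) dt. When t = 0, u = 0; when t = pi/12, u = 1/2.
The integral becomes ∫ u**5 du from 0 to 1/2, with antiderivative u**6/6.
Back in t: F(t) = sin(2*t)**6/6.
Then F(pi/12) - F(0) = (1/384) - (0) = 1/384.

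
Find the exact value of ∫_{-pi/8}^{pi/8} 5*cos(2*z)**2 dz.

Use the identity cos^2(2*z) = (1 + cos(4*z))/2.
An antiderivative is F(z) = 5*z/2 + 5*sin(4*z)/8.
Then F(pi/8) - F(-pi/8) = (5/8 + 5*pi/16) - (-5*pi/16 - 5/8) = 5/4 + 5*pi/8.

5/4 + 5*pi/8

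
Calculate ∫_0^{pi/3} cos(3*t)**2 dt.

Use the identity cos^2(3*t) = (1 + cos(6*t))/2.
An antiderivative is F(t) = t/2 + sin(6*t)/12.
Then F(pi/3) - F(0) = (pi/6) - (0) = pi/6.

pi/6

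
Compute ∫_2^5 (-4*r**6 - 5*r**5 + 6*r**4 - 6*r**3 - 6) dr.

By the power rule, an antiderivative is F(r) = -4*r**7/7 - 5*r**6/6 + 6*r**5/5 - 3*r**4/2 - 6*r.
Then F(5) - F(2) = (-1152505/21) - (-13028/105) = -1916499/35.

-1916499/35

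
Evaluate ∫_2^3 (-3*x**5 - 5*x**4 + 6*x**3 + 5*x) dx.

By the power rule, an antiderivative is F(x) = -x**6/2 - x**5 + 3*x**4/2 + 5*x**2/2.
Then F(3) - F(2) = (-927/2) - (-30) = -867/2.

-867/2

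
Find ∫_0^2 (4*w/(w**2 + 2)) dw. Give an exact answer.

Let u = w**2 + 2, so du = 2*w dw. When w = 0, u = 2; when w = 2, u = 6.
The integral becomes 2·∫ 1/u du from 2 to 6, with antiderivative 2*log(u).
Back in w: F(w) = 2*log(w**2 + 2).
Then F(2) - F(0) = (log(36)) - (log(4)) = log(9).

log(9)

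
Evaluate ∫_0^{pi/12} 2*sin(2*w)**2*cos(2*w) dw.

Let u = sin(2*w), so du = 2*cos(2*w) dw. When w = 0, u = 0; when w = pi/12, u = 1/2.
The integral becomes ∫ u**2 du from 0 to 1/2, with antiderivative u**3/3.
Back in w: F(w) = sin(2*w)**3/3.
Then F(pi/12) - F(0) = (1/24) - (0) = 1/24.

1/24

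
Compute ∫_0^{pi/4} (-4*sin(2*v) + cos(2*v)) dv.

-3/2

An antiderivative is F(v) = sin(2*v)/2 + 2*cos(2*v).
Then F(pi/4) - F(0) = (1/2) - (2) = -3/2.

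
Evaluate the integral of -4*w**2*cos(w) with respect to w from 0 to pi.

8*pi

Integrate by parts twice (u = w^2, dv = -4*cos(w) dw).
An antiderivative is F(w) = -4*w**2*sin(w) - 8*w*cos(w) + 8*sin(w).
Then F(pi) - F(0) = (8*pi) - (0) = 8*pi.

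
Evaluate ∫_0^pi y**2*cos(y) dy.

Integrate by parts twice (u = y^2, dv = cos(y) dy).
An antiderivative is F(y) = y**2*sin(y) + 2*y*cos(y) - 2*sin(y).
Then F(pi) - F(0) = (-2*pi) - (0) = -2*pi.

-2*pi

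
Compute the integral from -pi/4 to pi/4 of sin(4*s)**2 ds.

Use the identity sin^2(4*s) = (1 - cos(8*s))/2.
An antiderivative is F(s) = s/2 - sin(8*s)/16.
Then F(pi/4) - F(-pi/4) = (pi/8) - (-pi/8) = pi/4.

pi/4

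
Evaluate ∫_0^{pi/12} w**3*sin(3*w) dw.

sqrt(2)*(-384 - pi**3 + 12*pi**2 + 96*pi)/10368

Integrate by parts 3 times (u = w^3, dv = sin(3*w) dw).
An antiderivative is F(w) = -w**3*cos(3*w)/3 + w**2*sin(3*w)/3 + 2*w*cos(3*w)/9 - 2*sin(3*w)/27.
Then F(pi/12) - F(0) = (sqrt(2)*(-384 - pi**3 + 12*pi**2 + 96*pi)/10368) - (0) = sqrt(2)*(-384 - pi**3 + 12*pi**2 + 96*pi)/10368.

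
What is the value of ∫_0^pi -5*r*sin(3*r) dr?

-5*pi/3

Integrate by parts once (u = r, dv = -5*sin(3*r) dr).
An antiderivative is F(r) = 5*r*cos(3*r)/3 - 5*sin(3*r)/9.
Then F(pi) - F(0) = (-5*pi/3) - (0) = -5*pi/3.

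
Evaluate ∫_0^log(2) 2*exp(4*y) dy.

15/2

Let u = exp(y), so du = exp(y) dy. When y = 0, u = 1; when y = log(2), u = 2.
The integral becomes 2·∫ u**3 du from 1 to 2, with antiderivative u**4/2.
Back in y: F(y) = exp(4*y)/2.
Then F(log(2)) - F(0) = (8) - (1/2) = 15/2.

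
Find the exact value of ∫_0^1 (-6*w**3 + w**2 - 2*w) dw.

-13/6

By the power rule, an antiderivative is F(w) = -3*w**4/2 + w**3/3 - w**2.
Then F(1) - F(0) = (-13/6) - (0) = -13/6.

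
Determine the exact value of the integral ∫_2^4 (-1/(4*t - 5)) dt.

An antiderivative is F(t) = -log(4*t - 5)/4.
Then F(4) - F(2) = (-log(11)/4) - (-log(3)/4) = -log(11)/4 + log(3)/4.

-log(11)/4 + log(3)/4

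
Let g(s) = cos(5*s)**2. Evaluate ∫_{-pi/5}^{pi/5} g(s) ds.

pi/5

Use the identity cos^2(5*s) = (1 + cos(10*s))/2.
An antiderivative is F(s) = s/2 + sin(10*s)/20.
Then F(pi/5) - F(-pi/5) = (pi/10) - (-pi/10) = pi/5.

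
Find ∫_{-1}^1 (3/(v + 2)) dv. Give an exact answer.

An antiderivative is F(v) = 3*log(v + 2).
Then F(1) - F(-1) = (log(27)) - (0) = log(27).

log(27)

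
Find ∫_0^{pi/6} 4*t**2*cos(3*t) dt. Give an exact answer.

-8/27 + pi**2/27

Integrate by parts twice (u = t^2, dv = 4*cos(3*t) dt).
An antiderivative is F(t) = 4*t**2*sin(3*t)/3 + 8*t*cos(3*t)/9 - 8*sin(3*t)/27.
Then F(pi/6) - F(0) = (-8/27 + pi**2/27) - (0) = -8/27 + pi**2/27.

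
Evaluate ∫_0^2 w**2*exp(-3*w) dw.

Integrate by parts twice (u = w^2, dv = exp(-3*w) dw).
An antiderivative is F(w) = (-9*w**2 - 6*w - 2)*exp(-3*w)/27.
Then F(2) - F(0) = (-50*exp(-6)/27) - (-2/27) = 2/27 - 50*exp(-6)/27.

2/27 - 50*exp(-6)/27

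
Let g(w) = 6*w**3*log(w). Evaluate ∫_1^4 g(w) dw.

-765/8 + 768*log(2)

Integrate by parts once (u = ln w, dv = 6*w**3 dw).
An antiderivative is F(w) = 3*w**4*(4*log(w) - 1)/8.
Then F(4) - F(1) = (-96 + 768*log(2)) - (-3/8) = -765/8 + 768*log(2).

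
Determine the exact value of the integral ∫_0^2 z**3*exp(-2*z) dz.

3/8 - 71*exp(-4)/8

Integrate by parts 3 times (u = z^3, dv = exp(-2*z) dz).
An antiderivative is F(z) = (-4*z**3 - 6*z**2 - 6*z - 3)*exp(-2*z)/8.
Then F(2) - F(0) = (-71*exp(-4)/8) - (-3/8) = 3/8 - 71*exp(-4)/8.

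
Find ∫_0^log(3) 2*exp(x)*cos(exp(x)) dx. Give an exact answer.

-2*sin(1) + 2*sin(3)

Let u = exp(x), so du = exp(x) dx. When x = 0, u = 1; when x = log(3), u = 3.
The integral becomes 2·∫ cos(u) du from 1 to 3, with antiderivative 2*sin(u).
Back in x: F(x) = 2*sin(exp(x)).
Then F(log(3)) - F(0) = (2*sin(3)) - (2*sin(1)) = -2*sin(1) + 2*sin(3).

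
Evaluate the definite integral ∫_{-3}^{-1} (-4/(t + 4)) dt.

-log(81)

An antiderivative is F(t) = -4*log(t + 4).
Then F(-1) - F(-3) = (-log(81)) - (0) = -log(81).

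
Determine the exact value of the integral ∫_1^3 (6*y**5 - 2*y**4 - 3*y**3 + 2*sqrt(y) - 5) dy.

By the power rule, an antiderivative is F(y) = y**6 - 2*y**5/5 - 3*y**4/4 + 4*y**(3/2)/3 - 5*y.
Then F(3) - F(1) = (4*sqrt(3) + 11121/20) - (-229/60) = 4*sqrt(3) + 8398/15.

4*sqrt(3) + 8398/15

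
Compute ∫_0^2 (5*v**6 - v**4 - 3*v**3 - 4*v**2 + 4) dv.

7388/105

By the power rule, an antiderivative is F(v) = 5*v**7/7 - v**5/5 - 3*v**4/4 - 4*v**3/3 + 4*v.
Then F(2) - F(0) = (7388/105) - (0) = 7388/105.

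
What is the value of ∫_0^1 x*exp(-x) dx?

Integrate by parts once (u = x, dv = exp(-x) dx).
An antiderivative is F(x) = (-x - 1)*exp(-x).
Then F(1) - F(0) = (-2*exp(-1)) - (-1) = 1 - 2*exp(-1).

1 - 2*exp(-1)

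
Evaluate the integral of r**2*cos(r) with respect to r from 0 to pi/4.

sqrt(2)*(-32 + pi**2 + 8*pi)/32

Integrate by parts twice (u = r^2, dv = cos(r) dr).
An antiderivative is F(r) = r**2*sin(r) + 2*r*cos(r) - 2*sin(r).
Then F(pi/4) - F(0) = (sqrt(2)*(-32 + pi**2 + 8*pi)/32) - (0) = sqrt(2)*(-32 + pi**2 + 8*pi)/32.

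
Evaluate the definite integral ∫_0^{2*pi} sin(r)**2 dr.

Use the identity sin^2(r) = (1 - cos(2*r))/2.
An antiderivative is F(r) = r/2 - sin(2*r)/4.
Then F(2*pi) - F(0) = (pi) - (0) = pi.

pi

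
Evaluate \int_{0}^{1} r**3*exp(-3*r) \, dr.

Integrate by parts 3 times (u = r^3, dv = exp(-3*r) dr).
An antiderivative is F(r) = (-9*r**3 - 9*r**2 - 6*r - 2)*exp(-3*r)/27.
Then F(1) - F(0) = (-26*exp(-3)/27) - (-2/27) = 2/27 - 26*exp(-3)/27.

2/27 - 26*exp(-3)/27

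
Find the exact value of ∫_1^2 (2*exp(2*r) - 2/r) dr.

An antiderivative is F(r) = exp(2*r) - 2*log(r).
Then F(2) - F(1) = (-log(4) + exp(4)) - (exp(2)) = -exp(2) - log(4) + exp(4).

-exp(2) - log(4) + exp(4)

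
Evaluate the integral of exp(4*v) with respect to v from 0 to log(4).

Let u = exp(v), so du = exp(v) dv. When v = 0, u = 1; when v = log(4), u = 4.
The integral becomes ∫ u**3 du from 1 to 4, with antiderivative u**4/4.
Back in v: F(v) = exp(4*v)/4.
Then F(log(4)) - F(0) = (64) - (1/4) = 255/4.

255/4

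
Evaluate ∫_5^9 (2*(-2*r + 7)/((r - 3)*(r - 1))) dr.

Factor the denominator: r**2 - 4*r + 3 = (r - 1)(r - 3).
Partial fractions: 2*(-2*r + 7)/((r - 3)*(r - 1)) = -5/(r - 1) + 1/(r - 3).
An antiderivative is F(r) = log(r - 3) - 5*log(r - 1).
Then F(9) - F(5) = (-14*log(2) + log(3)) - (-9*log(2)) = log(3/32).

log(3/32)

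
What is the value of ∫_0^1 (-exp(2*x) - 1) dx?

-exp(2)/2 - 1/2

An antiderivative is F(x) = -exp(2*x)/2 - x.
Then F(1) - F(0) = (-exp(2)/2 - 1) - (-1/2) = -exp(2)/2 - 1/2.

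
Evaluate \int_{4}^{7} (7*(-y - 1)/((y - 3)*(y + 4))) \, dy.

-3*log(11) + log(2)

Factor the denominator: y**2 + y - 12 = (y + 4)(y - 3).
Partial fractions: 7*(-y - 1)/((y - 3)*(y + 4)) = -3/(y + 4) - 4/(y - 3).
An antiderivative is F(y) = -4*log(y - 3) - 3*log(y + 4).
Then F(7) - F(4) = (-3*log(11) - 8*log(2)) - (-9*log(2)) = -3*log(11) + log(2).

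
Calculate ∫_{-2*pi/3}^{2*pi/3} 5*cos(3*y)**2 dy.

Use the identity cos^2(3*y) = (1 + cos(6*y))/2.
An antiderivative is F(y) = 5*y/2 + 5*sin(6*y)/12.
Then F(2*pi/3) - F(-2*pi/3) = (5*pi/3) - (-5*pi/3) = 10*pi/3.

10*pi/3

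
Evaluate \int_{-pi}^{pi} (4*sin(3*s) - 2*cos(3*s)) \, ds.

0

An antiderivative is F(s) = -2*sin(3*s)/3 - 4*cos(3*s)/3.
Then F(pi) - F(-pi) = (4/3) - (4/3) = 0.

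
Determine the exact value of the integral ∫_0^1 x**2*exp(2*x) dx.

-1/4 + exp(2)/4

Integrate by parts twice (u = x^2, dv = exp(2*x) dx).
An antiderivative is F(x) = (2*x**2 - 2*x + 1)*exp(2*x)/4.
Then F(1) - F(0) = (exp(2)/4) - (1/4) = -1/4 + exp(2)/4.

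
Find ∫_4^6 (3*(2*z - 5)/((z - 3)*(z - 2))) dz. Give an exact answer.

Factor the denominator: z**2 - 5*z + 6 = (z - 2)(z - 3).
Partial fractions: 3*(2*z - 5)/((z - 3)*(z - 2)) = 3/(z - 2) + 3/(z - 3).
An antiderivative is F(z) = 3*log(z - 3) + 3*log(z - 2).
Then F(6) - F(4) = (3*log(3) + 6*log(2)) - (log(8)) = 3*log(2) + 3*log(3).

3*log(2) + 3*log(3)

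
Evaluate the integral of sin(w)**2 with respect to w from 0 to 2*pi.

pi

Use the identity sin^2(w) = (1 - cos(2*w))/2.
An antiderivative is F(w) = w/2 - sin(2*w)/4.
Then F(2*pi) - F(0) = (pi) - (0) = pi.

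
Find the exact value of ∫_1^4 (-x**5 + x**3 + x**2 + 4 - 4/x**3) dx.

By the power rule, an antiderivative is F(x) = -x**6/6 + x**4/4 + x**3/3 + 4*x + 2/x**2.
Then F(4) - F(1) = (-13949/24) - (77/12) = -4701/8.

-4701/8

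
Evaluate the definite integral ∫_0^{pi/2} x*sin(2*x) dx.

Integrate by parts once (u = x, dv = sin(2*x) dx).
An antiderivative is F(x) = -x*cos(2*x)/2 + sin(2*x)/4.
Then F(pi/2) - F(0) = (pi/4) - (0) = pi/4.

pi/4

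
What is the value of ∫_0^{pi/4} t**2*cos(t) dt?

Integrate by parts twice (u = t^2, dv = cos(t) dt).
An antiderivative is F(t) = t**2*sin(t) + 2*t*cos(t) - 2*sin(t).
Then F(pi/4) - F(0) = (sqrt(2)*(-32 + pi**2 + 8*pi)/32) - (0) = sqrt(2)*(-32 + pi**2 + 8*pi)/32.

sqrt(2)*(-32 + pi**2 + 8*pi)/32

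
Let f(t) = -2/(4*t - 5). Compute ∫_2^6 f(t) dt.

An antiderivative is F(t) = -log(4*t - 5)/2.
Then F(6) - F(2) = (-log(19)/2) - (-log(3)/2) = -log(19)/2 + log(3)/2.

-log(19)/2 + log(3)/2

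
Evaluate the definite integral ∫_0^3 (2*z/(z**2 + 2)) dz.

Let u = z**2 + 2, so du = 2*z dz. When z = 0, u = 2; when z = 3, u = 11.
The integral becomes ∫ 1/u du from 2 to 11, with antiderivative log(u).
Back in z: F(z) = log(z**2 + 2).
Then F(3) - F(0) = (log(11)) - (log(2)) = log(11/2).

log(11/2)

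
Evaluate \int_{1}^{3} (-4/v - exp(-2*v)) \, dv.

(-8*exp(6)*log(3) - exp(4) + 1)*exp(-6)/2

An antiderivative is F(v) = -4*log(v) + exp(-2*v)/2.
Then F(3) - F(1) = (-4*log(3) + exp(-6)/2) - (exp(-2)/2) = (-8*exp(6)*log(3) - exp(4) + 1)*exp(-6)/2.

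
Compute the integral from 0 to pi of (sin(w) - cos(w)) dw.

An antiderivative is F(w) = -sin(w) - cos(w).
Then F(pi) - F(0) = (1) - (-1) = 2.

2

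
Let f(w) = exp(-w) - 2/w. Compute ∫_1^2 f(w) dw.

An antiderivative is F(w) = -2*log(w) - exp(-w).
Then F(2) - F(1) = (-2*log(2) - exp(-2)) - (-exp(-1)) = -2*log(2) - exp(-2) + exp(-1).

-2*log(2) - exp(-2) + exp(-1)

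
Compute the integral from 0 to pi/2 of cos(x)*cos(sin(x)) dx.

sin(1)

Let u = sin(x), so du = cos(x) dx. When x = 0, u = 0; when x = pi/2, u = 1.
The integral becomes ∫ cos(u) du from 0 to 1, with antiderivative sin(u).
Back in x: F(x) = sin(sin(x)).
Then F(pi/2) - F(0) = (sin(1)) - (0) = sin(1).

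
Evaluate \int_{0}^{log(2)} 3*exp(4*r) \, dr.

Let u = exp(r), so du = exp(r) dr. When r = 0, u = 1; when r = log(2), u = 2.
The integral becomes 3·∫ u**3 du from 1 to 2, with antiderivative 3*u**4/4.
Back in r: F(r) = 3*exp(4*r)/4.
Then F(log(2)) - F(0) = (12) - (3/4) = 45/4.

45/4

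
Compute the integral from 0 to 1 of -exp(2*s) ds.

An antiderivative is F(s) = -exp(2*s)/2.
Then F(1) - F(0) = (-exp(2)/2) - (-1/2) = 1/2 - exp(2)/2.

1/2 - exp(2)/2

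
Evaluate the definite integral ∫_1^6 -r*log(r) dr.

-18*log(3) - 18*log(2) + 35/4

Integrate by parts once (u = ln r, dv = -r dr).
An antiderivative is F(r) = -r**2*(2*log(r) - 1)/4.
Then F(6) - F(1) = (-18*log(3) - 18*log(2) + 9) - (1/4) = -18*log(3) - 18*log(2) + 35/4.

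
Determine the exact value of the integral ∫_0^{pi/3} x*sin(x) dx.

-pi/6 + sqrt(3)/2

Integrate by parts once (u = x, dv = sin(x) dx).
An antiderivative is F(x) = -x*cos(x) + sin(x).
Then F(pi/3) - F(0) = (-pi/6 + sqrt(3)/2) - (0) = -pi/6 + sqrt(3)/2.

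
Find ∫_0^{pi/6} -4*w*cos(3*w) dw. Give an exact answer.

4/9 - 2*pi/9

Integrate by parts once (u = w, dv = -4*cos(3*w) dw).
An antiderivative is F(w) = -4*w*sin(3*w)/3 - 4*cos(3*w)/9.
Then F(pi/6) - F(0) = (-2*pi/9) - (-4/9) = 4/9 - 2*pi/9.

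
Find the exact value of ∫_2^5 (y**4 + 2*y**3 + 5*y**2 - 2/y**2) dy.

2235/2

By the power rule, an antiderivative is F(y) = y**5/5 + y**4/2 + 5*y**3/3 + 2/y.
Then F(5) - F(2) = (34387/30) - (431/15) = 2235/2.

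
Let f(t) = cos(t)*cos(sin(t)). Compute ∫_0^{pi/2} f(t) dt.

Let u = sin(t), so du = cos(t) dt. When t = 0, u = 0; when t = pi/2, u = 1.
The integral becomes ∫ cos(u) du from 0 to 1, with antiderivative sin(u).
Back in t: F(t) = sin(sin(t)).
Then F(pi/2) - F(0) = (sin(1)) - (0) = sin(1).

sin(1)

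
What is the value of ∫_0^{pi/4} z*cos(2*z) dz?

-1/4 + pi/8

Integrate by parts once (u = z, dv = cos(2*z) dz).
An antiderivative is F(z) = z*sin(2*z)/2 + cos(2*z)/4.
Then F(pi/4) - F(0) = (pi/8) - (1/4) = -1/4 + pi/8.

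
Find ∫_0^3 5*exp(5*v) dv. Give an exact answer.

-1 + exp(15)

Let u = 5*v, so du = 5 dv. When v = 0, u = 0; when v = 3, u = 15.
The integral becomes ∫ exp(u) du from 0 to 15, with antiderivative exp(u).
Back in v: F(v) = exp(5*v).
Then F(3) - F(0) = (exp(15)) - (1) = -1 + exp(15).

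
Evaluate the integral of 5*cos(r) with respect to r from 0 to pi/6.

An antiderivative is F(r) = 5*sin(r).
Then F(pi/6) - F(0) = (5/2) - (0) = 5/2.

5/2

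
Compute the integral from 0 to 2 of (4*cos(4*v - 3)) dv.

Let u = 4*v - 3, so du = 4 dv. When v = 0, u = -3; when v = 2, u = 5.
The integral becomes ∫ cos(u) du from -3 to 5, with antiderivative sin(u).
Back in v: F(v) = sin(4*v - 3).
Then F(2) - F(0) = (sin(5)) - (-sin(3)) = sin(5) + sin(3).

sin(5) + sin(3)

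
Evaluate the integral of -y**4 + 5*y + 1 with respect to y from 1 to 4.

-1641/10

By the power rule, an antiderivative is F(y) = -y**5/5 + 5*y**2/2 + y.
Then F(4) - F(1) = (-804/5) - (33/10) = -1641/10.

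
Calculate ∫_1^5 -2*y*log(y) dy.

12 - 25*log(5)

Integrate by parts once (u = ln y, dv = -2*y dy).
An antiderivative is F(y) = -y**2*(2*log(y) - 1)/2.
Then F(5) - F(1) = (25/2 - 25*log(5)) - (1/2) = 12 - 25*log(5).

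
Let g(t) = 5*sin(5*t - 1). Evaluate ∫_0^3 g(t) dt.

-cos(14) + cos(1)

Let u = 5*t - 1, so du = 5 dt. When t = 0, u = -1; when t = 3, u = 14.
The integral becomes ∫ sin(u) du from -1 to 14, with antiderivative -cos(u).
Back in t: F(t) = -cos(5*t - 1).
Then F(3) - F(0) = (-cos(14)) - (-cos(1)) = -cos(14) + cos(1).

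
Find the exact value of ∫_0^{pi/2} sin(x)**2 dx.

Use the identity sin^2(x) = (1 - cos(2*x))/2.
An antiderivative is F(x) = x/2 - sin(2*x)/4.
Then F(pi/2) - F(0) = (pi/4) - (0) = pi/4.

pi/4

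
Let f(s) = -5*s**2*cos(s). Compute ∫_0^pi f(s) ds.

10*pi

Integrate by parts twice (u = s^2, dv = -5*cos(s) ds).
An antiderivative is F(s) = -5*s**2*sin(s) - 10*s*cos(s) + 10*sin(s).
Then F(pi) - F(0) = (10*pi) - (0) = 10*pi.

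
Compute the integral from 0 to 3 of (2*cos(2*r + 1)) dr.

-sin(1) + sin(7)

Let u = 2*r + 1, so du = 2 dr. When r = 0, u = 1; when r = 3, u = 7.
The integral becomes ∫ cos(u) du from 1 to 7, with antiderivative sin(u).
Back in r: F(r) = sin(2*r + 1).
Then F(3) - F(0) = (sin(7)) - (sin(1)) = -sin(1) + sin(7).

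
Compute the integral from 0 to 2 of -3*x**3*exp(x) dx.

Integrate by parts 3 times (u = x^3, dv = -3*exp(x) dx).
An antiderivative is F(x) = (-3*x**3 + 9*x**2 - 18*x + 18)*exp(x).
Then F(2) - F(0) = (-6*exp(2)) - (18) = -6*exp(2) - 18.

-6*exp(2) - 18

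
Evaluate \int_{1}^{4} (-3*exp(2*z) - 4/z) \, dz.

An antiderivative is F(z) = -3*exp(2*z)/2 - 4*log(z).
Then F(4) - F(1) = (-3*exp(8)/2 - 8*log(2)) - (-3*exp(2)/2) = -3*exp(8)/2 - 8*log(2) + 3*exp(2)/2.

-3*exp(8)/2 - 8*log(2) + 3*exp(2)/2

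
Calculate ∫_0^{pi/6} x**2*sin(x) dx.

Integrate by parts twice (u = x^2, dv = sin(x) dx).
An antiderivative is F(x) = -x**2*cos(x) + 2*x*sin(x) + 2*cos(x).
Then F(pi/6) - F(0) = (-sqrt(3)*pi**2/72 + pi/6 + sqrt(3)) - (2) = -2 - sqrt(3)*pi**2/72 + pi/6 + sqrt(3).

-2 - sqrt(3)*pi**2/72 + pi/6 + sqrt(3)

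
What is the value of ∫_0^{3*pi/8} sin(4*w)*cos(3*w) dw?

4/7 - 3*sqrt(2 - sqrt(2))/14

Use the identity sin(4*w)cos(3*w) = [sin(7*w) + sin(w)]/2.
An antiderivative is F(w) = -cos(w)/2 - cos(7*w)/14.
Then F(3*pi/8) - F(0) = (-3*sqrt(2 - sqrt(2))/14) - (-4/7) = 4/7 - 3*sqrt(2 - sqrt(2))/14.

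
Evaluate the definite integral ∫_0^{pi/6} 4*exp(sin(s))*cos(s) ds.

Let u = sin(s), so du = cos(s) ds. When s = 0, u = 0; when s = pi/6, u = 1/2.
The integral becomes 4·∫ exp(u) du from 0 to 1/2, with antiderivative 4*exp(u).
Back in s: F(s) = 4*exp(sin(s)).
Then F(pi/6) - F(0) = (4*exp(1/2)) - (4) = -4 + 4*exp(1/2).

-4 + 4*exp(1/2)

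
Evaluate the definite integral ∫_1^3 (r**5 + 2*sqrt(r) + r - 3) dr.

4*sqrt(3) + 118

By the power rule, an antiderivative is F(r) = r**6/6 + 4*r**(3/2)/3 + r**2/2 - 3*r.
Then F(3) - F(1) = (4*sqrt(3) + 117) - (-1) = 4*sqrt(3) + 118.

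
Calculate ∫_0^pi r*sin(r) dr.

pi

Integrate by parts once (u = r, dv = sin(r) dr).
An antiderivative is F(r) = -r*cos(r) + sin(r).
Then F(pi) - F(0) = (pi) - (0) = pi.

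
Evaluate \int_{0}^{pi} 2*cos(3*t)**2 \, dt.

pi

Use the identity cos^2(3*t) = (1 + cos(6*t))/2.
An antiderivative is F(t) = t + sin(6*t)/6.
Then F(pi) - F(0) = (pi) - (0) = pi.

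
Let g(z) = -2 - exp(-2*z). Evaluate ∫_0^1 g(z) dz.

An antiderivative is F(z) = -2*z + exp(-2*z)/2.
Then F(1) - F(0) = (-2 + exp(-2)/2) - (1/2) = -5/2 + exp(-2)/2.

-5/2 + exp(-2)/2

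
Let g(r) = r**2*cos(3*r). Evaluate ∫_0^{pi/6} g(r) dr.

Integrate by parts twice (u = r^2, dv = cos(3*r) dr).
An antiderivative is F(r) = r**2*sin(3*r)/3 + 2*r*cos(3*r)/9 - 2*sin(3*r)/27.
Then F(pi/6) - F(0) = (-2/27 + pi**2/108) - (0) = -2/27 + pi**2/108.

-2/27 + pi**2/108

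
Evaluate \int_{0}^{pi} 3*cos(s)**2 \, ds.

Use the identity cos^2(s) = (1 + cos(2*s))/2.
An antiderivative is F(s) = 3*s/2 + 3*sin(2*s)/4.
Then F(pi) - F(0) = (3*pi/2) - (0) = 3*pi/2.

3*pi/2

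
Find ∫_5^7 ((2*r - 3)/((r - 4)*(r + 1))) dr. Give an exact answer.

Factor the denominator: r**2 - 3*r - 4 = (r + 1)(r - 4).
Partial fractions: (2*r - 3)/((r - 4)*(r + 1)) = 1/(r + 1) + 1/(r - 4).
An antiderivative is F(r) = log(r - 4) + log(r + 1).
Then F(7) - F(5) = (log(24)) - (log(6)) = log(4).

log(4)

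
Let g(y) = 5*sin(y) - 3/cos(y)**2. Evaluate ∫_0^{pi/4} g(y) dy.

2 - 5*sqrt(2)/2

An antiderivative is F(y) = -5*cos(y) - 3*tan(y).
Then F(pi/4) - F(0) = (-5*sqrt(2)/2 - 3) - (-5) = 2 - 5*sqrt(2)/2.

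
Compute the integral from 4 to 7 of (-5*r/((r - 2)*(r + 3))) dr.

-5*log(5) - log(2) + 3*log(7)

Factor the denominator: r**2 + r - 6 = (r + 3)(r - 2).
Partial fractions: -5*r/((r - 2)*(r + 3)) = -3/(r + 3) - 2/(r - 2).
An antiderivative is F(r) = -2*log(r - 2) - 3*log(r + 3).
Then F(7) - F(4) = (-5*log(5) - 3*log(2)) - (-3*log(7) - 2*log(2)) = -5*log(5) - log(2) + 3*log(7).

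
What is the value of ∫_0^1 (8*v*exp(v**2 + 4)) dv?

Let u = v**2 + 4, so du = 2*v dv. When v = 0, u = 4; when v = 1, u = 5.
The integral becomes 4·∫ exp(u) du from 4 to 5, with antiderivative 4*exp(u).
Back in v: F(v) = 4*exp(v**2 + 4).
Then F(1) - F(0) = (4*exp(5)) - (4*exp(4)) = -4*(1 - exp(1))*exp(4).

-4*(1 - exp(1))*exp(4)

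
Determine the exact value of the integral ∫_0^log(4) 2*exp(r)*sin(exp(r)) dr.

2*cos(1) - 2*cos(4)

Let u = exp(r), so du = exp(r) dr. When r = 0, u = 1; when r = log(4), u = 4.
The integral becomes 2·∫ sin(u) du from 1 to 4, with antiderivative -2*cos(u).
Back in r: F(r) = -2*cos(exp(r)).
Then F(log(4)) - F(0) = (-2*cos(4)) - (-2*cos(1)) = 2*cos(1) - 2*cos(4).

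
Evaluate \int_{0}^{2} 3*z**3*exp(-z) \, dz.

Integrate by parts 3 times (u = z^3, dv = 3*exp(-z) dz).
An antiderivative is F(z) = (-3*z**3 - 9*z**2 - 18*z - 18)*exp(-z).
Then F(2) - F(0) = (-114*exp(-2)) - (-18) = 18 - 114*exp(-2).

18 - 114*exp(-2)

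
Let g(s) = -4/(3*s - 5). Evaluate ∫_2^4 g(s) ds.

An antiderivative is F(s) = -4*log(3*s - 5)/3.
Then F(4) - F(2) = (-4*log(7)/3) - (0) = -4*log(7)/3.

-4*log(7)/3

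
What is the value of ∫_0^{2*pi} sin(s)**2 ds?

Use the identity sin^2(s) = (1 - cos(2*s))/2.
An antiderivative is F(s) = s/2 - sin(2*s)/4.
Then F(2*pi) - F(0) = (pi) - (0) = pi.

pi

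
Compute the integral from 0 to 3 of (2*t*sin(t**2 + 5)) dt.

-cos(14) + cos(5)

Let u = t**2 + 5, so du = 2*t dt. When t = 0, u = 5; when t = 3, u = 14.
The integral becomes ∫ sin(u) du from 5 to 14, with antiderivative -cos(u).
Back in t: F(t) = -cos(t**2 + 5).
Then F(3) - F(0) = (-cos(14)) - (-cos(5)) = -cos(14) + cos(5).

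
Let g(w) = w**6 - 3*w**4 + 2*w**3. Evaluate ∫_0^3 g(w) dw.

By the power rule, an antiderivative is F(w) = w**7/7 - 3*w**5/5 + w**4/2.
Then F(3) - F(0) = (14499/70) - (0) = 14499/70.

14499/70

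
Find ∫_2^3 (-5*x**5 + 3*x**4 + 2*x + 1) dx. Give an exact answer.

By the power rule, an antiderivative is F(x) = -5*x**6/6 + 3*x**5/5 + x**2 + x.
Then F(3) - F(2) = (-4497/10) - (-422/15) = -12647/30.

-12647/30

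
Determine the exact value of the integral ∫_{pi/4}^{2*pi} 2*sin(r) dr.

An antiderivative is F(r) = -2*cos(r).
Then F(2*pi) - F(pi/4) = (-2) - (-sqrt(2)) = -2 + sqrt(2).

-2 + sqrt(2)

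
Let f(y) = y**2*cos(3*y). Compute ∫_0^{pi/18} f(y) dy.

Integrate by parts twice (u = y^2, dv = cos(3*y) dy).
An antiderivative is F(y) = y**2*sin(3*y)/3 + 2*y*cos(3*y)/9 - 2*sin(3*y)/27.
Then F(pi/18) - F(0) = (-1/27 + pi**2/1944 + sqrt(3)*pi/162) - (0) = -1/27 + pi**2/1944 + sqrt(3)*pi/162.

-1/27 + pi**2/1944 + sqrt(3)*pi/162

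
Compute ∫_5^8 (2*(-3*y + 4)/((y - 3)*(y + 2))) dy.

-6*log(5) - 2*log(2) + 4*log(7)

Factor the denominator: y**2 - y - 6 = (y + 2)(y - 3).
Partial fractions: 2*(-3*y + 4)/((y - 3)*(y + 2)) = -4/(y + 2) - 2/(y - 3).
An antiderivative is F(y) = -2*log(y - 3) - 4*log(y + 2).
Then F(8) - F(5) = (-6*log(5) - 4*log(2)) - (-4*log(7) - 2*log(2)) = -6*log(5) - 2*log(2) + 4*log(7).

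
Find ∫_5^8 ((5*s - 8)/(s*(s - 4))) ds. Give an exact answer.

Factor the denominator: s**2 - 4*s = s(s - 4).
Partial fractions: (5*s - 8)/(s*(s - 4)) = 2/s + 3/(s - 4).
An antiderivative is F(s) = 2*log(s) + 3*log(s - 4).
Then F(8) - F(5) = (12*log(2)) - (log(25)) = -2*log(5) + 12*log(2).

-2*log(5) + 12*log(2)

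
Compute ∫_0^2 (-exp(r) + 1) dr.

An antiderivative is F(r) = r - exp(r).
Then F(2) - F(0) = (2 - exp(2)) - (-1) = 3 - exp(2).

3 - exp(2)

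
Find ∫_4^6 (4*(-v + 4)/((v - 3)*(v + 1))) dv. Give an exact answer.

-5*log(7) + log(3) + 5*log(5)

Factor the denominator: v**2 - 2*v - 3 = (v + 1)(v - 3).
Partial fractions: 4*(-v + 4)/((v - 3)*(v + 1)) = -5/(v + 1) + 1/(v - 3).
An antiderivative is F(v) = log(v - 3) - 5*log(v + 1).
Then F(6) - F(4) = (-5*log(7) + log(3)) - (-5*log(5)) = -5*log(7) + log(3) + 5*log(5).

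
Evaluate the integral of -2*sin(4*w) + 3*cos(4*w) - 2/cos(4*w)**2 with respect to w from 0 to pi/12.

An antiderivative is F(w) = 3*sin(4*w)/4 + cos(4*w)/2 - tan(4*w)/2.
Then F(pi/12) - F(0) = (1/4 - sqrt(3)/8) - (1/2) = -1/4 - sqrt(3)/8.

-1/4 - sqrt(3)/8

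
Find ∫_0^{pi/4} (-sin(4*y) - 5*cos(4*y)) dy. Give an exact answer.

An antiderivative is F(y) = -5*sin(4*y)/4 + cos(4*y)/4.
Then F(pi/4) - F(0) = (-1/4) - (1/4) = -1/2.

-1/2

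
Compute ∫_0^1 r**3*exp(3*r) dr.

2/27 + 4*exp(3)/27

Integrate by parts 3 times (u = r^3, dv = exp(3*r) dr).
An antiderivative is F(r) = (9*r**3 - 9*r**2 + 6*r - 2)*exp(3*r)/27.
Then F(1) - F(0) = (4*exp(3)/27) - (-2/27) = 2/27 + 4*exp(3)/27.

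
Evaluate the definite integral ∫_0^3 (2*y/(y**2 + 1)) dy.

Let u = y**2 + 1, so du = 2*y dy. When y = 0, u = 1; when y = 3, u = 10.
The integral becomes ∫ 1/u du from 1 to 10, with antiderivative log(u).
Back in y: F(y) = log(y**2 + 1).
Then F(3) - F(0) = (log(10)) - (0) = log(10).

log(10)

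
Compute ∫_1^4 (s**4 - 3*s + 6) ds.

By the power rule, an antiderivative is F(s) = s**5/5 - 3*s**2/2 + 6*s.
Then F(4) - F(1) = (1024/5) - (47/10) = 2001/10.

2001/10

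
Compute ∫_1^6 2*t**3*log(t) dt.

Integrate by parts once (u = ln t, dv = 2*t**3 dt).
An antiderivative is F(t) = t**4*(4*log(t) - 1)/8.
Then F(6) - F(1) = (-162 + 648*log(2) + 648*log(3)) - (-1/8) = -1295/8 + 648*log(2) + 648*log(3).

-1295/8 + 648*log(2) + 648*log(3)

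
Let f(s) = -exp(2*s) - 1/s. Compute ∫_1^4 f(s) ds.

An antiderivative is F(s) = -exp(2*s)/2 - log(s).
Then F(4) - F(1) = (-exp(8)/2 - log(4)) - (-exp(2)/2) = -exp(8)/2 - log(4) + exp(2)/2.

-exp(8)/2 - log(4) + exp(2)/2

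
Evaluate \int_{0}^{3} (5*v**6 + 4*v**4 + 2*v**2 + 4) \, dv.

62529/35

By the power rule, an antiderivative is F(v) = 5*v**7/7 + 4*v**5/5 + 2*v**3/3 + 4*v.
Then F(3) - F(0) = (62529/35) - (0) = 62529/35.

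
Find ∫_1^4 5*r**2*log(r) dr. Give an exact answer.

Integrate by parts once (u = ln r, dv = 5*r**2 dr).
An antiderivative is F(r) = 5*r**3*(3*log(r) - 1)/9.
Then F(4) - F(1) = (-320/9 + 640*log(2)/3) - (-5/9) = -35 + 640*log(2)/3.

-35 + 640*log(2)/3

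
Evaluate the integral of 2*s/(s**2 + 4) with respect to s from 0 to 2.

Let u = s**2 + 4, so du = 2*s ds. When s = 0, u = 4; when s = 2, u = 8.
The integral becomes ∫ 1/u du from 4 to 8, with antiderivative log(u).
Back in s: F(s) = log(s**2 + 4).
Then F(2) - F(0) = (log(8)) - (log(4)) = log(2).

log(2)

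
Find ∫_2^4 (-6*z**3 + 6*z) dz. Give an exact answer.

-324

By the power rule, an antiderivative is F(z) = -3*z**4/2 + 3*z**2.
Then F(4) - F(2) = (-336) - (-12) = -324.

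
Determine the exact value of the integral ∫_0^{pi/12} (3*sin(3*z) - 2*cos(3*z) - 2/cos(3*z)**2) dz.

An antiderivative is F(z) = -2*sin(3*z)/3 - cos(3*z) - 2*tan(3*z)/3.
Then F(pi/12) - F(0) = (-5*sqrt(2)/6 - 2/3) - (-1) = 1/3 - 5*sqrt(2)/6.

1/3 - 5*sqrt(2)/6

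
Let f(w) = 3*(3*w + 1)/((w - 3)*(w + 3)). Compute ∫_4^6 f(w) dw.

Factor the denominator: w**2 - 9 = (w + 3)(w - 3).
Partial fractions: 3*(3*w + 1)/((w - 3)*(w + 3)) = 4/(w + 3) + 5/(w - 3).
An antiderivative is F(w) = 5*log(w - 3) + 4*log(w + 3).
Then F(6) - F(4) = (13*log(3)) - (4*log(7)) = -4*log(7) + 13*log(3).

-4*log(7) + 13*log(3)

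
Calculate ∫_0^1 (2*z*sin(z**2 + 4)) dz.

cos(4) - cos(5)

Let u = z**2 + 4, so du = 2*z dz. When z = 0, u = 4; when z = 1, u = 5.
The integral becomes ∫ sin(u) du from 4 to 5, with antiderivative -cos(u).
Back in z: F(z) = -cos(z**2 + 4).
Then F(1) - F(0) = (-cos(5)) - (-cos(4)) = cos(4) - cos(5).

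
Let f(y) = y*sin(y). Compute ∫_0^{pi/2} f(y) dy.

1

Integrate by parts once (u = y, dv = sin(y) dy).
An antiderivative is F(y) = -y*cos(y) + sin(y).
Then F(pi/2) - F(0) = (1) - (0) = 1.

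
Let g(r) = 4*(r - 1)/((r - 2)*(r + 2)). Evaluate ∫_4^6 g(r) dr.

Factor the denominator: r**2 - 4 = (r + 2)(r - 2).
Partial fractions: 4*(r - 1)/((r - 2)*(r + 2)) = 3/(r + 2) + 1/(r - 2).
An antiderivative is F(r) = log(r - 2) + 3*log(r + 2).
Then F(6) - F(4) = (11*log(2)) - (4*log(2) + 3*log(3)) = -3*log(3) + 7*log(2).

-3*log(3) + 7*log(2)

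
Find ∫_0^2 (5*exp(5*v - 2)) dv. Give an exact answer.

-(1 - exp(10))*exp(-2)

Let u = 5*v - 2, so du = 5 dv. When v = 0, u = -2; when v = 2, u = 8.
The integral becomes ∫ exp(u) du from -2 to 8, with antiderivative exp(u).
Back in v: F(v) = exp(5*v - 2).
Then F(2) - F(0) = (exp(8)) - (exp(-2)) = -(1 - exp(10))*exp(-2).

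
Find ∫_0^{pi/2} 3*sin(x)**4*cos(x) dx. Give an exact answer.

3/5

Let u = sin(x), so du = cos(x) dx. When x = 0, u = 0; when x = pi/2, u = 1.
The integral becomes 3·∫ u**4 du from 0 to 1, with antiderivative 3*u**5/5.
Back in x: F(x) = 3*sin(x)**5/5.
Then F(pi/2) - F(0) = (3/5) - (0) = 3/5.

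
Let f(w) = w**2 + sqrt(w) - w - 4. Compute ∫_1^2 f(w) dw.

By the power rule, an antiderivative is F(w) = 2*w**(3/2)/3 + w**3/3 - w**2/2 - 4*w.
Then F(2) - F(1) = (-22/3 + 4*sqrt(2)/3) - (-7/2) = -23/6 + 4*sqrt(2)/3.

-23/6 + 4*sqrt(2)/3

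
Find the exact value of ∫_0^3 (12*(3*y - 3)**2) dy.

Let u = 3*y - 3, so du = 3 dy. When y = 0, u = -3; when y = 3, u = 6.
The integral becomes 4·∫ u**2 du from -3 to 6, with antiderivative 4*u**3/3.
Back in y: F(y) = 4*(3*y - 3)**3/3.
Then F(3) - F(0) = (288) - (-36) = 324.

324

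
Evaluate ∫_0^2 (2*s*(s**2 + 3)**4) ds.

16564/5

Let u = s**2 + 3, so du = 2*s ds. When s = 0, u = 3; when s = 2, u = 7.
The integral becomes ∫ u**4 du from 3 to 7, with antiderivative u**5/5.
Back in s: F(s) = (s**2 + 3)**5/5.
Then F(2) - F(0) = (16807/5) - (243/5) = 16564/5.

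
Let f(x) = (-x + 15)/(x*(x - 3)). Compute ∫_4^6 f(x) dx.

Factor the denominator: x**2 - 3*x = x(x - 3).
Partial fractions: (-x + 15)/(x*(x - 3)) = -5/x + 4/(x - 3).
An antiderivative is F(x) = -5*log(x) + 4*log(x - 3).
Then F(6) - F(4) = (-log(96)) - (-10*log(2)) = log(32/3).

log(32/3)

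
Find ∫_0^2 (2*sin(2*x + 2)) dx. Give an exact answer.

-cos(6) + cos(2)

Let u = 2*x + 2, so du = 2 dx. When x = 0, u = 2; when x = 2, u = 6.
The integral becomes ∫ sin(u) du from 2 to 6, with antiderivative -cos(u).
Back in x: F(x) = -cos(2*x + 2).
Then F(2) - F(0) = (-cos(6)) - (-cos(2)) = -cos(6) + cos(2).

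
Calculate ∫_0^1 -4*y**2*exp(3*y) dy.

8/27 - 20*exp(3)/27

Integrate by parts twice (u = y^2, dv = -4*exp(3*y) dy).
An antiderivative is F(y) = (-36*y**2 + 24*y - 8)*exp(3*y)/27.
Then F(1) - F(0) = (-20*exp(3)/27) - (-8/27) = 8/27 - 20*exp(3)/27.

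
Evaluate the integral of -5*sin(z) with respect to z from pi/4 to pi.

-5 - 5*sqrt(2)/2

An antiderivative is F(z) = 5*cos(z).
Then F(pi) - F(pi/4) = (-5) - (5*sqrt(2)/2) = -5 - 5*sqrt(2)/2.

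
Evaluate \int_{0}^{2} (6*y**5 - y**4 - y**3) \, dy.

By the power rule, an antiderivative is F(y) = y**6 - y**5/5 - y**4/4.
Then F(2) - F(0) = (268/5) - (0) = 268/5.

268/5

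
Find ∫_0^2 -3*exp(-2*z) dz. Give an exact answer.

An antiderivative is F(z) = 3*exp(-2*z)/2.
Then F(2) - F(0) = (3*exp(-4)/2) - (3/2) = -3/2 + 3*exp(-4)/2.

-3/2 + 3*exp(-4)/2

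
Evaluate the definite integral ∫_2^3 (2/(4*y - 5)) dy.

An antiderivative is F(y) = log(4*y - 5)/2.
Then F(3) - F(2) = (log(7)/2) - (log(3)/2) = -log(3)/2 + log(7)/2.

-log(3)/2 + log(7)/2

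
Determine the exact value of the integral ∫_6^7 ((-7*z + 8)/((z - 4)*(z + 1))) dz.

Factor the denominator: z**2 - 3*z - 4 = (z + 1)(z - 4).
Partial fractions: (-7*z + 8)/((z - 4)*(z + 1)) = -3/(z + 1) - 4/(z - 4).
An antiderivative is F(z) = -4*log(z - 4) - 3*log(z + 1).
Then F(7) - F(6) = (-9*log(2) - 4*log(3)) - (-3*log(7) - 4*log(2)) = -4*log(3) - 5*log(2) + 3*log(7).

-4*log(3) - 5*log(2) + 3*log(7)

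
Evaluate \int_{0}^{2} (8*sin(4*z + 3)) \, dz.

2*cos(3) - 2*cos(11)

Let u = 4*z + 3, so du = 4 dz. When z = 0, u = 3; when z = 2, u = 11.
The integral becomes 2·∫ sin(u) du from 3 to 11, with antiderivative -2*cos(u).
Back in z: F(z) = -2*cos(4*z + 3).
Then F(2) - F(0) = (-2*cos(11)) - (-2*cos(3)) = 2*cos(3) - 2*cos(11).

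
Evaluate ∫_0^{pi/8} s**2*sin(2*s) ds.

-1/4 - sqrt(2)*pi**2/256 + sqrt(2)*pi/32 + sqrt(2)/8

Integrate by parts twice (u = s^2, dv = sin(2*s) ds).
An antiderivative is F(s) = -s**2*cos(2*s)/2 + s*sin(2*s)/2 + cos(2*s)/4.
Then F(pi/8) - F(0) = (sqrt(2)*(-pi**2 + 8*pi + 32)/256) - (1/4) = -1/4 - sqrt(2)*pi**2/256 + sqrt(2)*pi/32 + sqrt(2)/8.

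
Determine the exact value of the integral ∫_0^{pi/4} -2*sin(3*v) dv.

-2/3 - sqrt(2)/3

An antiderivative is F(v) = 2*cos(3*v)/3.
Then F(pi/4) - F(0) = (-sqrt(2)/3) - (2/3) = -2/3 - sqrt(2)/3.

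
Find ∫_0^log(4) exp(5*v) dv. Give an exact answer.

Let u = exp(v), so du = exp(v) dv. When v = 0, u = 1; when v = log(4), u = 4.
The integral becomes ∫ u**4 du from 1 to 4, with antiderivative u**5/5.
Back in v: F(v) = exp(5*v)/5.
Then F(log(4)) - F(0) = (1024/5) - (1/5) = 1023/5.

1023/5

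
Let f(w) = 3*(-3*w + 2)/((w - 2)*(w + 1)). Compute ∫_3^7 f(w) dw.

Factor the denominator: w**2 - w - 2 = (w + 1)(w - 2).
Partial fractions: 3*(-3*w + 2)/((w - 2)*(w + 1)) = -5/(w + 1) - 4/(w - 2).
An antiderivative is F(w) = -4*log(w - 2) - 5*log(w + 1).
Then F(7) - F(3) = (-15*log(2) - 4*log(5)) - (-10*log(2)) = -4*log(5) - 5*log(2).

-4*log(5) - 5*log(2)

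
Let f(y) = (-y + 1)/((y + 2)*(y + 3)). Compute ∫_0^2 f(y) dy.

Factor the denominator: y**2 + 5*y + 6 = (y + 3)(y + 2).
Partial fractions: (-y + 1)/((y + 2)*(y + 3)) = -4/(y + 3) + 3/(y + 2).
An antiderivative is F(y) = 3*log(y + 2) - 4*log(y + 3).
Then F(2) - F(0) = (-4*log(5) + 6*log(2)) - (log(8/81)) = -4*log(5) + 3*log(2) + 4*log(3).

-4*log(5) + 3*log(2) + 4*log(3)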